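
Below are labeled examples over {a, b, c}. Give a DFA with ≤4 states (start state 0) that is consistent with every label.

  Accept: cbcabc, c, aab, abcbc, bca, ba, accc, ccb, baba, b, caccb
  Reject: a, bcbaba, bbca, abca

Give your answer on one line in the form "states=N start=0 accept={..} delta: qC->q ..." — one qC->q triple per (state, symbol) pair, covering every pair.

states=3 start=0 accept={0,2} delta: 0a->1 0b->2 0c->0 1a->0 1b->0 1c->0 2a->0 2b->0 2c->2

Grow the machine one transition at a time. Run the examples from 0; the earliest place one falls off (shortest prefix, ties alphabetical) gets sent to the lowest-numbered state that keeps every Accept/Reject pair distinguishable — a pair clashes when both reach the same state with identical unread suffix — and to a fresh state only if none does.
a: 0a undefined. 0a->0: no, bca/abca meet in 0 with "bca" left. Open state 1: 0a->1.
b: 0b undefined. 0b->0: no, bca/bbca meet in 0 with "ca" left. 0b->1: no, b/a meet in 1. Open state 2: 0b->2.
c: 0c undefined. 0c->0: ok.
aa: 1a undefined. 1a->0: ok.
ab: 1b undefined. 1b->0: ok.
ac: 1c undefined. 1c->0: ok.
ba: 2a undefined. 2a->0: ok.
bb: 2b undefined. 2b->0: ok.
bc: 2c undefined. 2c->0: no, cbcabc/bcbaba meet in 0. 2c->1: no, cbcabc/a meet in 1. 2c->2: ok.
All examples now run through 3 states with every (state, symbol) defined. Accept strings end in {0,2}, Reject strings end in {1}; accept={0,2}.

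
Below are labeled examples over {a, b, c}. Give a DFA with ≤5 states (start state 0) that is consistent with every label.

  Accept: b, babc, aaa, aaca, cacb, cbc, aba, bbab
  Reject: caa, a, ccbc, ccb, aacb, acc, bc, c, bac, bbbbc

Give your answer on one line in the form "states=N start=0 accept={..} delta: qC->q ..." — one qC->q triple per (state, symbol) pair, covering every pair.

State merging on the prefix tree: take the shortest (then alphabetical) example prefix whose next move is undefined and point that move at state 0, else 1, else 2, ...; a target is out if some Accept/Reject pair would then sit in one state with the same input left (inseparable). If every existing state is out, open a new one.
a: 0a undefined. 0a->0: no, aaa/a meet in 0. Open state 1: 0a->1.
b: 0b undefined. 0b->0: ok.
c: 0c undefined. 0c->0: no, b/ccbc meet in 0. 0c->1: no, aaa/caa meet in 1 with "aa" left. Open state 2: 0c->2.
aa: 1a undefined. 1a->0: no, aaa/a meet in 1. 1a->1: no, aaa/a meet in 1. 1a->2: ok.
ab: 1b undefined. 1b->0: no, babc/bc meet in 2. 1b->1: no, babc/bac meet in 1 with "c" left. 1b->2: no, bbab/bc meet in 2. Open state 3: 1b->3.
ac: 1c undefined. 1c->0: no, b/bac meet in 0. 1c->1: ok.
ca: 2a undefined. 2a->0: ok.
cb: 2b undefined. 2b->0: no, cbc/bc meet in 2. 2b->1: no, cacb/caa meet in 1. 2b->2: no, cacb/bc meet in 2. 2b->3: ok.
cc: 2c undefined. 2c->0: no, b/ccb meet in 0. 2c->1: no, babc/ccbc meet in 3 with "c" left. 2c->2: no, babc/ccbc meet in 3 with "c" left. 2c->3: ok.
aba: 3a undefined. 3a->0: ok.
cbc: 3c undefined. 3c->0: ok.
ccb: 3b undefined. 3b->0: no, b/ccb meet in 0. 3b->1: ok.
All examples now run through 4 states with every (state, symbol) defined. Accept strings end in {0,3}, Reject strings end in {1,2}; accept={0,3}.

states=4 start=0 accept={0,3} delta: 0a->1 0b->0 0c->2 1a->2 1b->3 1c->1 2a->0 2b->3 2c->3 3a->0 3b->1 3c->0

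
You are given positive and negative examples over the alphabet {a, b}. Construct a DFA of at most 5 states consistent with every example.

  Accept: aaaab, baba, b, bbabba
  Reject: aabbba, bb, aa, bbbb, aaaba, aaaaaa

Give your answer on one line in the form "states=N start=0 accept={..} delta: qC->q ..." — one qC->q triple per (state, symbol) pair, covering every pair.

states=4 start=0 accept={1} delta: 0a->0 0b->1 1a->2 1b->3 2a->1 2b->2 3a->2 3b->1

State merging on the prefix tree: take the shortest (then alphabetical) example prefix whose next move is undefined and point that move at state 0, else 1, else 2, ...; a target is out if some Accept/Reject pair would then sit in one state with the same input left (inseparable). If every existing state is out, open a new one.
a: 0a undefined. 0a->0: ok.
b: 0b undefined. 0b->0: no, aaaab/aabbba meet in 0. Open state 1: 0b->1.
ba: 1a undefined. 1a->0: no, baba/aa meet in 0. 1a->1: no, aaaab/aaaba meet in 1. Open state 2: 1a->2.
bb: 1b undefined. 1b->0: no, bbabba/bb meet in 0. 1b->1: no, aaaab/bb meet in 1. 1b->2: no, baba/aabbba meet in 2 with "ba" left. Open state 3: 1b->3.
bab: 2b undefined. 2b->0: no, baba/aa meet in 0. 2b->1: no, baba/aaaba meet in 2. 2b->2: ok.
bba: 3a undefined. 3a->0: no, bbabba/aa meet in 0. 3a->1: no, bbabba/aabbba meet in 3 with "ba" left. 3a->2: ok.
bbb: 3b undefined. 3b->0: no, aaaab/bbbb meet in 1. 3b->1: ok.
baba: 2a undefined. 2a->0: no, baba/aa meet in 0. 2a->1: ok.
All examples now run through 4 states with every (state, symbol) defined. Accept strings end in {1}, Reject strings end in {0,2,3}; accept={1}.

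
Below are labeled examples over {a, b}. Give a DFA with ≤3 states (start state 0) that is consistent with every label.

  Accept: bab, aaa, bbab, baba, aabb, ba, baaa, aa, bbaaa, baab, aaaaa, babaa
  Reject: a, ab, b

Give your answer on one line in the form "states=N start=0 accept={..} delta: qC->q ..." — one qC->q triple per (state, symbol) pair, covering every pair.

Grow the machine one transition at a time. Run the examples from 0; the earliest place one falls off (shortest prefix, ties alphabetical) gets sent to the lowest-numbered state that keeps every Accept/Reject pair distinguishable — a pair clashes when both reach the same state with identical unread suffix — and to a fresh state only if none does.
a: 0a undefined. 0a->0: no, aaa/a meet in 0. Open state 1: 0a->1.
b: 0b undefined. 0b->0: no, bab/ab meet in 1 with "b" left. 0b->1: ok.
aa: 1a undefined. 1a->0: no, bab/a meet in 1. 1a->1: no, bab/ab meet in 1 with "b" left. Open state 2: 1a->2.
ab: 1b undefined. 1b->0: no, bbab/ab meet in 0. 1b->1: ok.
aaa: 2a undefined. 2a->0: no, baaa/a meet in 1. 2a->1: no, aaa/a meet in 1. 2a->2: ok.
aab: 2b undefined. 2b->0: no, baba/a meet in 1. 2b->1: no, bab/a meet in 1. 2b->2: ok.
All examples now run through 3 states with every (state, symbol) defined. Accept strings end in {2}, Reject strings end in {1}; accept={2}.

states=3 start=0 accept={2} delta: 0a->1 0b->1 1a->2 1b->1 2a->2 2b->2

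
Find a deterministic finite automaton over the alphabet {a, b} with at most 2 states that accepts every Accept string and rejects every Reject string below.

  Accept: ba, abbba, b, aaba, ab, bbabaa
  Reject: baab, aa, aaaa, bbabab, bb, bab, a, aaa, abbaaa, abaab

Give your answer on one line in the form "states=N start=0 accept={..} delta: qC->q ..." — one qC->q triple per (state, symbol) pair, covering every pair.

states=2 start=0 accept={1} delta: 0a->0 0b->1 1a->1 1b->0

Fold the examples into a partial DFA from state 0: repeatedly fix the first undefined (state, symbol) met by the shortest-then-alphabetical prefix, trying targets in increasing order and rejecting any under which an Accept and a Reject string meet in one state with the same remainder; add a state when all current targets are rejected. Accepting states are where Accept strings end.
a: 0a undefined. 0a->0: ok.
b: 0b undefined. 0b->0: no, ba/baab meet in 0. Open state 1: 0b->1.
ba: 1a undefined. 1a->0: no, ba/aa meet in 0. 1a->1: ok.
bb: 1b undefined. 1b->0: ok.
All examples now run through 2 states with every (state, symbol) defined. Accept strings end in {1}, Reject strings end in {0}; accept={1}.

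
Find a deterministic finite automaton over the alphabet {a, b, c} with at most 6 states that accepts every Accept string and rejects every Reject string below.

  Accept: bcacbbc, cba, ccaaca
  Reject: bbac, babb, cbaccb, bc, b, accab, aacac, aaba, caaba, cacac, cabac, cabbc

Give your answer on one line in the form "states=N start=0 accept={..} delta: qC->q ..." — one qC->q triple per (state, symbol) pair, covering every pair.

states=3 start=0 accept={2} delta: 0a->0 0b->0 0c->1 1a->0 1b->2 1c->2 2a->2 2b->1 2c->2

State merging on the prefix tree: take the shortest (then alphabetical) example prefix whose next move is undefined and point that move at state 0, else 1, else 2, ...; a target is out if some Accept/Reject pair would then sit in one state with the same input left (inseparable). If every existing state is out, open a new one.
a: 0a undefined. 0a->0: ok.
b: 0b undefined. 0b->0: ok.
c: 0c undefined. 0c->0: no, bcacbbc/bbac meet in 0. Open state 1: 0c->1.
ca: 1a undefined. 1a->0: ok.
cb: 1b undefined. 1b->0: no, bcacbbc/bbac meet in 1. 1b->1: no, cba/babb meet in 0. Open state 2: 1b->2.
cc: 1c undefined. 1c->0: no, ccaaca/babb meet in 0. 1c->1: no, ccaaca/babb meet in 0. 1c->2: ok.
cba: 2a undefined. 2a->0: no, cba/babb meet in 0. 2a->1: no, cba/bbac meet in 1. 2a->2: ok.
cbac: 2c undefined. 2c->0: no, cba/cbaccb meet in 2. 2c->1: no, ccaaca/babb meet in 0. 2c->2: ok.
accab: 2b undefined. 2b->0: no, bcacbbc/bbac meet in 1. 2b->1: ok.
All examples now run through 3 states with every (state, symbol) defined. Accept strings end in {2}, Reject strings end in {0,1}; accept={2}.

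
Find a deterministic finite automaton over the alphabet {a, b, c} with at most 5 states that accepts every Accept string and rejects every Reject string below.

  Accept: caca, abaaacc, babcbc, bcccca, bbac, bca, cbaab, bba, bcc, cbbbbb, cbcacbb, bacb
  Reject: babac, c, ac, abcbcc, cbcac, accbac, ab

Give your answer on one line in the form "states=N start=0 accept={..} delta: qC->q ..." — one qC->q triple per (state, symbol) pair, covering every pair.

Grow the machine one transition at a time. Run the examples from 0; the earliest place one falls off (shortest prefix, ties alphabetical) gets sent to the lowest-numbered state that keeps every Accept/Reject pair distinguishable — a pair clashes when both reach the same state with identical unread suffix — and to a fresh state only if none does.
a: 0a undefined. 0a->0: ok.
b: 0b undefined. 0b->0: no, bbac/babac meet in 0 with "c" left. Open state 1: 0b->1.
c: 0c undefined. 0c->0: no, caca/c meet in 0. 0c->1: ok.
ba: 1a undefined. 1a->0: ok.
bb: 1b undefined. 1b->0: no, bbac/babac meet in 1. 1b->1: no, bbac/babac meet in 1. Open state 2: 1b->2.
bc: 1c undefined. 1c->0: no, bcc/babac meet in 1. 1c->1: no, abaaacc/babac meet in 1. 1c->2: ok.
bba: 2a undefined. 2a->0: no, bbac/babac meet in 1. 2a->1: no, bca/babac meet in 1. 2a->2: ok.
bcc: 2c undefined. 2c->0: ok.
cbb: 2b undefined. 2b->0: no, abaaacc/abcbcc meet in 2. 2b->1: no, caca/abcbcc meet in 0. 2b->2: no, caca/accbac meet in 0. Open state 3: 2b->3.
cbbb: 3b undefined. 3b->0: ok.
abcbc: 3c undefined. 3c->0: ok.
accba: 3a undefined. 3a->0: ok.
All examples now run through 4 states with every (state, symbol) defined. Accept strings end in {0,2,3}, Reject strings end in {1}; accept={0,2,3}.

states=4 start=0 accept={0,2,3} delta: 0a->0 0b->1 0c->1 1a->0 1b->2 1c->2 2a->2 2b->3 2c->0 3a->0 3b->0 3c->0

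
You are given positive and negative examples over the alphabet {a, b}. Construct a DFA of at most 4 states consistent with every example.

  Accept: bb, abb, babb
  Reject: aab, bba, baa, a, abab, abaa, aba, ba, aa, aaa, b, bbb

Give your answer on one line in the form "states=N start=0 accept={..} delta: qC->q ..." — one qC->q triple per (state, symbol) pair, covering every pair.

Fold the examples into a partial DFA from state 0: repeatedly fix the first undefined (state, symbol) met by the shortest-then-alphabetical prefix, trying targets in increasing order and rejecting any under which an Accept and a Reject string meet in one state with the same remainder; add a state when all current targets are rejected. Accepting states are where Accept strings end.
a: 0a undefined. 0a->0: ok.
b: 0b undefined. 0b->0: no, bb/aab meet in 0. Open state 1: 0b->1.
ba: 1a undefined. 1a->0: ok.
bb: 1b undefined. 1b->0: no, bb/bba meet in 0. 1b->1: no, bb/aab meet in 1. Open state 2: 1b->2.
bba: 2a undefined. 2a->0: ok.
bbb: 2b undefined. 2b->0: ok.
All examples now run through 3 states with every (state, symbol) defined. Accept strings end in {2}, Reject strings end in {0,1}; accept={2}.

states=3 start=0 accept={2} delta: 0a->0 0b->1 1a->0 1b->2 2a->0 2b->0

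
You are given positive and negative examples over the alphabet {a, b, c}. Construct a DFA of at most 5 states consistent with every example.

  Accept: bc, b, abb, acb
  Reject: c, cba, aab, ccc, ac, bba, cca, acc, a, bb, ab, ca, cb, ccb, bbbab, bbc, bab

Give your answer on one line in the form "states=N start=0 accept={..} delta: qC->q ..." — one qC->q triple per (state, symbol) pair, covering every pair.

Fold the examples into a partial DFA from state 0: repeatedly fix the first undefined (state, symbol) met by the shortest-then-alphabetical prefix, trying targets in increasing order and rejecting any under which an Accept and a Reject string meet in one state with the same remainder; add a state when all current targets are rejected. Accepting states are where Accept strings end.
a: 0a undefined. 0a->0: no, b/aab meet in 0 with "b" left. Open state 1: 0a->1.
b: 0b undefined. 0b->0: no, bc/c meet in 0 with "c" left. 0b->1: no, bc/ac meet in 1 with "c" left. Open state 2: 0b->2.
c: 0c undefined. 0c->0: no, b/cb meet in 2. 0c->1: no, acb/ccb meet in 1 with "cb" left. 0c->2: no, b/c meet in 2. Open state 3: 0c->3.
aa: 1a undefined. 1a->0: no, b/aab meet in 2. 1a->1: ok.
ab: 1b undefined. 1b->0: ok.
ac: 1c undefined. 1c->0: ok.
ba: 2a undefined. 2a->0: no, b/bab meet in 2. 2a->1: ok.
bb: 2b undefined. 2b->0: ok.
bc: 2c undefined. 2c->0: no, bc/aab meet in 0. 2c->1: no, bc/bba meet in 1. 2c->2: ok.
ca: 3a undefined. 3a->0: ok.
cb: 3b undefined. 3b->0: ok.
cc: 3c undefined. 3c->0: no, bc/ccb meet in 2. 3c->1: ok.
All examples now run through 4 states with every (state, symbol) defined. Accept strings end in {2}, Reject strings end in {0,1,3}; accept={2}.

states=4 start=0 accept={2} delta: 0a->1 0b->2 0c->3 1a->1 1b->0 1c->0 2a->1 2b->0 2c->2 3a->0 3b->0 3c->1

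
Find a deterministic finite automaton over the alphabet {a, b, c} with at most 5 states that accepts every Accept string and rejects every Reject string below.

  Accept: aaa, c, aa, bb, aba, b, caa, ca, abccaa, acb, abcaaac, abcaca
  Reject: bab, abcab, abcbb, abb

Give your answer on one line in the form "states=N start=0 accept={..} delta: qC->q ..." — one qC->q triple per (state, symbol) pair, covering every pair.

Grow the machine one transition at a time. Run the examples from 0; the earliest place one falls off (shortest prefix, ties alphabetical) gets sent to the lowest-numbered state that keeps every Accept/Reject pair distinguishable — a pair clashes when both reach the same state with identical unread suffix — and to a fresh state only if none does.
a: 0a undefined. 0a->0: no, bb/abb meet in 0 with "bb" left. Open state 1: 0a->1.
b: 0b undefined. 0b->0: ok.
c: 0c undefined. 0c->0: ok.
aa: 1a undefined. 1a->0: ok.
ab: 1b undefined. 1b->0: no, c/bab meet in 0. 1b->1: no, aaa/bab meet in 1. Open state 2: 1b->2.
ac: 1c undefined. 1c->0: ok.
aba: 2a undefined. 2a->0: ok.
abb: 2b undefined. 2b->0: no, c/abb meet in 0. 2b->1: no, aaa/abb meet in 1. 2b->2: ok.
abc: 2c undefined. 2c->0: no, c/abcbb meet in 0. 2c->1: no, c/abcab meet in 0. 2c->2: no, c/abcab meet in 0. Open state 3: 2c->3.
abca: 3a undefined. 3a->0: no, c/abcab meet in 0. 3a->1: ok.
abcb: 3b undefined. 3b->0: no, c/abcbb meet in 0. 3b->1: ok.
abcc: 3c undefined. 3c->0: ok.
All examples now run through 4 states with every (state, symbol) defined. Accept strings end in {0,1}, Reject strings end in {2}; accept={0,1}.

states=4 start=0 accept={0,1} delta: 0a->1 0b->0 0c->0 1a->0 1b->2 1c->0 2a->0 2b->2 2c->3 3a->1 3b->1 3c->0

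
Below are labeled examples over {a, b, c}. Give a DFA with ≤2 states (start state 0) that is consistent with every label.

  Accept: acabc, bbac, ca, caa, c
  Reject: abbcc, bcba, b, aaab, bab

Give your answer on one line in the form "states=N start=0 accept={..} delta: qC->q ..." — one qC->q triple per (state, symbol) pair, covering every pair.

states=2 start=0 accept={1} delta: 0a->0 0b->0 0c->1 1a->1 1b->0 1c->0

Grow the machine one transition at a time. Run the examples from 0; the earliest place one falls off (shortest prefix, ties alphabetical) gets sent to the lowest-numbered state that keeps every Accept/Reject pair distinguishable — a pair clashes when both reach the same state with identical unread suffix — and to a fresh state only if none does.
a: 0a undefined. 0a->0: ok.
b: 0b undefined. 0b->0: ok.
c: 0c undefined. 0c->0: no, acabc/abbcc meet in 0. Open state 1: 0c->1.
ca: 1a undefined. 1a->0: no, ca/b meet in 0. 1a->1: ok.
bcb: 1b undefined. 1b->0: ok.
abbcc: 1c undefined. 1c->0: ok.
All examples now run through 2 states with every (state, symbol) defined. Accept strings end in {1}, Reject strings end in {0}; accept={1}.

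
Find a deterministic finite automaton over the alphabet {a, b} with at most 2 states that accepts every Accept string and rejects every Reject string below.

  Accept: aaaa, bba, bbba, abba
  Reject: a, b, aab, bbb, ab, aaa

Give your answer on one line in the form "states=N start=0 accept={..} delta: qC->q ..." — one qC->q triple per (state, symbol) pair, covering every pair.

states=2 start=0 accept={0} delta: 0a->1 0b->1 1a->0 1b->1

State merging on the prefix tree: take the shortest (then alphabetical) example prefix whose next move is undefined and point that move at state 0, else 1, else 2, ...; a target is out if some Accept/Reject pair would then sit in one state with the same input left (inseparable). If every existing state is out, open a new one.
a: 0a undefined. 0a->0: no, aaaa/a meet in 0. Open state 1: 0a->1.
b: 0b undefined. 0b->0: no, bba/a meet in 1. 0b->1: ok.
aa: 1a undefined. 1a->0: ok.
ab: 1b undefined. 1b->0: no, aaaa/ab meet in 0. 1b->1: ok.
All examples now run through 2 states with every (state, symbol) defined. Accept strings end in {0}, Reject strings end in {1}; accept={0}.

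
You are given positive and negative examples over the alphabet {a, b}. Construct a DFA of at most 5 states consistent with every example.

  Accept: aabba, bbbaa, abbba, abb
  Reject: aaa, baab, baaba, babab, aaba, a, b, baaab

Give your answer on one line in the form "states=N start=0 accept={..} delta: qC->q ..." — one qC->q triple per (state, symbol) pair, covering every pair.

Fold the examples into a partial DFA from state 0: repeatedly fix the first undefined (state, symbol) met by the shortest-then-alphabetical prefix, trying targets in increasing order and rejecting any under which an Accept and a Reject string meet in one state with the same remainder; add a state when all current targets are rejected. Accepting states are where Accept strings end.
a: 0a undefined. 0a->0: ok.
b: 0b undefined. 0b->0: no, aabba/aaa meet in 0. Open state 1: 0b->1.
ba: 1a undefined. 1a->0: ok.
bb: 1b undefined. 1b->0: no, aabba/aaa meet in 0. 1b->1: no, aabba/aaa meet in 0. Open state 2: 1b->2.
bbb: 2b undefined. 2b->0: no, bbbaa/aaa meet in 0. 2b->1: no, bbbaa/aaa meet in 0. 2b->2: ok.
bbba: 2a undefined. 2a->0: no, aabba/aaa meet in 0. 2a->1: no, aabba/baab meet in 1. 2a->2: ok.
All examples now run through 3 states with every (state, symbol) defined. Accept strings end in {2}, Reject strings end in {0,1}; accept={2}.

states=3 start=0 accept={2} delta: 0a->0 0b->1 1a->0 1b->2 2a->2 2b->2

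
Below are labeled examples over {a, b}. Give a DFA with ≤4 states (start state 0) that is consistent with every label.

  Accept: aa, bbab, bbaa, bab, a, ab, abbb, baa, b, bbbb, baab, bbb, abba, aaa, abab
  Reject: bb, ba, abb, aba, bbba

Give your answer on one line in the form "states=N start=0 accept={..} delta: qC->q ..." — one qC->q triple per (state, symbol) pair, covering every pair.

states=4 start=0 accept={0,1,3} delta: 0a->0 0b->1 1a->2 1b->2 2a->0 2b->3 3a->2 3b->0

Grow the machine one transition at a time. Run the examples from 0; the earliest place one falls off (shortest prefix, ties alphabetical) gets sent to the lowest-numbered state that keeps every Accept/Reject pair distinguishable — a pair clashes when both reach the same state with identical unread suffix — and to a fresh state only if none does.
a: 0a undefined. 0a->0: ok.
b: 0b undefined. 0b->0: no, aa/bb meet in 0. Open state 1: 0b->1.
ba: 1a undefined. 1a->0: no, aa/ba meet in 0. 1a->1: no, bab/bb meet in 1 with "b" left. Open state 2: 1a->2.
bb: 1b undefined. 1b->0: no, aa/bb meet in 0. 1b->1: no, ab/bb meet in 1. 1b->2: ok.
baa: 2a undefined. 2a->0: ok.
bab: 2b undefined. 2b->0: no, aa/bbba meet in 0. 2b->1: no, bbbb/bb meet in 2. 2b->2: no, aa/bbba meet in 0. Open state 3: 2b->3.
bbba: 3a undefined. 3a->0: no, aa/bbba meet in 0. 3a->1: no, bbab/bbba meet in 1. 3a->2: ok.
bbbb: 3b undefined. 3b->0: ok.
All examples now run through 4 states with every (state, symbol) defined. Accept strings end in {0,1,3}, Reject strings end in {2}; accept={0,1,3}.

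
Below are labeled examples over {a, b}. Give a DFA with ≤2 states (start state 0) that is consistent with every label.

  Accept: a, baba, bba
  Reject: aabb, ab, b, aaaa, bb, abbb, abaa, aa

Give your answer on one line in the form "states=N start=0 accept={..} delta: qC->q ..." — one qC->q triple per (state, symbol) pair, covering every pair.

states=2 start=0 accept={1} delta: 0a->1 0b->0 1a->0 1b->0

State merging on the prefix tree: take the shortest (then alphabetical) example prefix whose next move is undefined and point that move at state 0, else 1, else 2, ...; a target is out if some Accept/Reject pair would then sit in one state with the same input left (inseparable). If every existing state is out, open a new one.
a: 0a undefined. 0a->0: no, a/aaaa meet in 0. Open state 1: 0a->1.
b: 0b undefined. 0b->0: ok.
aa: 1a undefined. 1a->0: ok.
ab: 1b undefined. 1b->0: ok.
All examples now run through 2 states with every (state, symbol) defined. Accept strings end in {1}, Reject strings end in {0}; accept={1}.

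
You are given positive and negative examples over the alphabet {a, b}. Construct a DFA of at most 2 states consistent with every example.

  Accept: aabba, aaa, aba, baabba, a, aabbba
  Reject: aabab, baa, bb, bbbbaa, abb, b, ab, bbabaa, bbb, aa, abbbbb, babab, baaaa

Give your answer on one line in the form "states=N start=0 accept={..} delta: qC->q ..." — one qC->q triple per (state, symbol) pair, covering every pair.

State merging on the prefix tree: take the shortest (then alphabetical) example prefix whose next move is undefined and point that move at state 0, else 1, else 2, ...; a target is out if some Accept/Reject pair would then sit in one state with the same input left (inseparable). If every existing state is out, open a new one.
a: 0a undefined. 0a->0: no, aaa/aa meet in 0. Open state 1: 0a->1.
b: 0b undefined. 0b->0: ok.
aa: 1a undefined. 1a->0: ok.
ab: 1b undefined. 1b->0: ok.
All examples now run through 2 states with every (state, symbol) defined. Accept strings end in {1}, Reject strings end in {0}; accept={1}.

states=2 start=0 accept={1} delta: 0a->1 0b->0 1a->0 1b->0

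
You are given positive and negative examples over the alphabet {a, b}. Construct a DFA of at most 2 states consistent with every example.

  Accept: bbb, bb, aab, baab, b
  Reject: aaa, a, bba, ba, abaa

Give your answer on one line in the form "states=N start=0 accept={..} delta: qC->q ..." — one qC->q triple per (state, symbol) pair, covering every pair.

Fold the examples into a partial DFA from state 0: repeatedly fix the first undefined (state, symbol) met by the shortest-then-alphabetical prefix, trying targets in increasing order and rejecting any under which an Accept and a Reject string meet in one state with the same remainder; add a state when all current targets are rejected. Accepting states are where Accept strings end.
a: 0a undefined. 0a->0: ok.
b: 0b undefined. 0b->0: no, bbb/aaa meet in 0. Open state 1: 0b->1.
ba: 1a undefined. 1a->0: ok.
bb: 1b undefined. 1b->0: no, bb/aaa meet in 0. 1b->1: ok.
All examples now run through 2 states with every (state, symbol) defined. Accept strings end in {1}, Reject strings end in {0}; accept={1}.

states=2 start=0 accept={1} delta: 0a->0 0b->1 1a->0 1b->1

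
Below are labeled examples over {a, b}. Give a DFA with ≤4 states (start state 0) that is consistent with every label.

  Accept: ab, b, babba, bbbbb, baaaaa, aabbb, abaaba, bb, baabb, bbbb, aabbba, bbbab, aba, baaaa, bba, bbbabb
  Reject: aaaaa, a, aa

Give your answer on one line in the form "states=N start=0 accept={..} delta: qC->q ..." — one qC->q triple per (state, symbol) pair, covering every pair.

states=2 start=0 accept={1} delta: 0a->0 0b->1 1a->1 1b->1

State merging on the prefix tree: take the shortest (then alphabetical) example prefix whose next move is undefined and point that move at state 0, else 1, else 2, ...; a target is out if some Accept/Reject pair would then sit in one state with the same input left (inseparable). If every existing state is out, open a new one.
a: 0a undefined. 0a->0: ok.
b: 0b undefined. 0b->0: no, ab/aaaaa meet in 0. Open state 1: 0b->1.
ba: 1a undefined. 1a->0: no, baaaaa/aaaaa meet in 0. 1a->1: ok.
bb: 1b undefined. 1b->0: no, abaaba/aaaaa meet in 0. 1b->1: ok.
All examples now run through 2 states with every (state, symbol) defined. Accept strings end in {1}, Reject strings end in {0}; accept={1}.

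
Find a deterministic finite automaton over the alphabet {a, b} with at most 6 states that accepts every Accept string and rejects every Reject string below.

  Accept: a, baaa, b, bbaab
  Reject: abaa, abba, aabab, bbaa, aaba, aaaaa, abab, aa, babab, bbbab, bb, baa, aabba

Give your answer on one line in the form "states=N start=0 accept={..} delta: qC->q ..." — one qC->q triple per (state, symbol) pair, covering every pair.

states=4 start=0 accept={1} delta: 0a->1 0b->1 1a->2 1b->3 2a->0 2b->3 3a->2 3b->1

Fold the examples into a partial DFA from state 0: repeatedly fix the first undefined (state, symbol) met by the shortest-then-alphabetical prefix, trying targets in increasing order and rejecting any under which an Accept and a Reject string meet in one state with the same remainder; add a state when all current targets are rejected. Accepting states are where Accept strings end.
a: 0a undefined. 0a->0: no, a/aaaaa meet in 0. Open state 1: 0a->1.
b: 0b undefined. 0b->0: no, b/bb meet in 0. 0b->1: ok.
aa: 1a undefined. 1a->0: no, a/aabab meet in 1. 1a->1: no, a/aaaaa meet in 1. Open state 2: 1a->2.
ab: 1b undefined. 1b->0: no, bbaab/bbbab meet in 2 with "b" left. 1b->1: no, a/bb meet in 1. 1b->2: no, baaa/abaa meet in 2 with "aa" left. Open state 3: 1b->3.
aaa: 2a undefined. 2a->0: ok.
aab: 2b undefined. 2b->0: no, a/aaba meet in 1. 2b->1: no, a/aabab meet in 1. 2b->2: no, a/aabab meet in 1. 2b->3: ok.
aba: 3a undefined. 3a->0: no, a/abaa meet in 1. 3a->1: no, a/aaba meet in 1. 3a->2: ok.
abb: 3b undefined. 3b->0: no, a/abba meet in 1. 3b->1: ok.
All examples now run through 4 states with every (state, symbol) defined. Accept strings end in {1}, Reject strings end in {0,2,3}; accept={1}.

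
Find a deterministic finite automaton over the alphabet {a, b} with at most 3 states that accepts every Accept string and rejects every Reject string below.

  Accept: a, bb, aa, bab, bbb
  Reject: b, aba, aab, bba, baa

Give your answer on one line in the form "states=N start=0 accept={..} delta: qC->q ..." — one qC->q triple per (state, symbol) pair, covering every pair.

states=3 start=0 accept={0,2} delta: 0a->0 0b->1 1a->1 1b->2 2a->1 2b->0

Grow the machine one transition at a time. Run the examples from 0; the earliest place one falls off (shortest prefix, ties alphabetical) gets sent to the lowest-numbered state that keeps every Accept/Reject pair distinguishable — a pair clashes when both reach the same state with identical unread suffix — and to a fresh state only if none does.
a: 0a undefined. 0a->0: ok.
b: 0b undefined. 0b->0: no, a/b meet in 0. Open state 1: 0b->1.
ba: 1a undefined. 1a->0: no, a/aba meet in 0. 1a->1: ok.
bb: 1b undefined. 1b->0: no, a/bba meet in 0. 1b->1: no, bb/b meet in 1. Open state 2: 1b->2.
bba: 2a undefined. 2a->0: no, a/bba meet in 0. 2a->1: ok.
bbb: 2b undefined. 2b->0: ok.
All examples now run through 3 states with every (state, symbol) defined. Accept strings end in {0,2}, Reject strings end in {1}; accept={0,2}.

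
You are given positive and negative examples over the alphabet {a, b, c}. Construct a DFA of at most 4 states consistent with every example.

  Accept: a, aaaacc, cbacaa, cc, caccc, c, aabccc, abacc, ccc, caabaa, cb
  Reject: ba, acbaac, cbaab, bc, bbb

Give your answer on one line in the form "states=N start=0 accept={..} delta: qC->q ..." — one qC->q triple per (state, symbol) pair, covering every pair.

Fold the examples into a partial DFA from state 0: repeatedly fix the first undefined (state, symbol) met by the shortest-then-alphabetical prefix, trying targets in increasing order and rejecting any under which an Accept and a Reject string meet in one state with the same remainder; add a state when all current targets are rejected. Accepting states are where Accept strings end.
a: 0a undefined. 0a->0: ok.
b: 0b undefined. 0b->0: no, a/ba meet in 0. Open state 1: 0b->1.
c: 0c undefined. 0c->0: ok.
ba: 1a undefined. 1a->0: no, a/ba meet in 0. 1a->1: no, caabaa/ba meet in 1. Open state 2: 1a->2.
bb: 1b undefined. 1b->0: no, cb/bbb meet in 1. 1b->1: no, cb/bbb meet in 1. 1b->2: ok.
bc: 1c undefined. 1c->0: no, a/bc meet in 0. 1c->1: no, aabccc/bc meet in 1. 1c->2: ok.
bbb: 2b undefined. 2b->0: no, a/bbb meet in 0. 2b->1: no, cb/bbb meet in 1. 2b->2: ok.
abac: 2c undefined. 2c->0: ok.
cbaa: 2a undefined. 2a->0: no, a/acbaac meet in 0. 2a->1: ok.
All examples now run through 3 states with every (state, symbol) defined. Accept strings end in {0,1}, Reject strings end in {2}; accept={0,1}.

states=3 start=0 accept={0,1} delta: 0a->0 0b->1 0c->0 1a->2 1b->2 1c->2 2a->1 2b->2 2c->0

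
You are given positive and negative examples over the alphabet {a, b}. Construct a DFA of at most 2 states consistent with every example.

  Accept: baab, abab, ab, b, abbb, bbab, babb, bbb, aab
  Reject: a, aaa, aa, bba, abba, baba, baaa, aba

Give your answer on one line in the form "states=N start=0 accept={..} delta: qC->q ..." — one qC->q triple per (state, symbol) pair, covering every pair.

Grow the machine one transition at a time. Run the examples from 0; the earliest place one falls off (shortest prefix, ties alphabetical) gets sent to the lowest-numbered state that keeps every Accept/Reject pair distinguishable — a pair clashes when both reach the same state with identical unread suffix — and to a fresh state only if none does.
a: 0a undefined. 0a->0: ok.
b: 0b undefined. 0b->0: no, baab/a meet in 0. Open state 1: 0b->1.
ba: 1a undefined. 1a->0: ok.
bb: 1b undefined. 1b->0: no, babb/a meet in 0. 1b->1: ok.
All examples now run through 2 states with every (state, symbol) defined. Accept strings end in {1}, Reject strings end in {0}; accept={1}.

states=2 start=0 accept={1} delta: 0a->0 0b->1 1a->0 1b->1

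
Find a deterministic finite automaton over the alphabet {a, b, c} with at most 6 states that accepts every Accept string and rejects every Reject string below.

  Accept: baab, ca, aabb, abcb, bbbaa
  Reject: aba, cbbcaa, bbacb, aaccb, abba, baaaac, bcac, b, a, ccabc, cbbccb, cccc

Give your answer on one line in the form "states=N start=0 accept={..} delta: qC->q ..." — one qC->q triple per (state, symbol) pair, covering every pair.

State merging on the prefix tree: take the shortest (then alphabetical) example prefix whose next move is undefined and point that move at state 0, else 1, else 2, ...; a target is out if some Accept/Reject pair would then sit in one state with the same input left (inseparable). If every existing state is out, open a new one.
a: 0a undefined. 0a->0: ok.
b: 0b undefined. 0b->0: no, baab/aba meet in 0. Open state 1: 0b->1.
c: 0c undefined. 0c->0: no, ca/a meet in 0. 0c->1: no, ca/aba meet in 1 with "a" left. Open state 2: 0c->2.
ba: 1a undefined. 1a->0: no, baab/b meet in 1. 1a->1: ok.
bb: 1b undefined. 1b->0: no, baab/abba meet in 0. 1b->1: no, baab/aba meet in 1. 1b->2: no, ca/abba meet in 2 with "a" left. Open state 3: 1b->3.
bc: 1c undefined. 1c->0: no, abcb/aba meet in 1. 1c->1: ok.
ca: 2a undefined. 2a->0: no, ca/a meet in 0. 2a->1: no, ca/aba meet in 1. 2a->2: ok.
cb: 2b undefined. 2b->0: no, baab/cbbccb meet in 3. 2b->1: ok.
cc: 2c undefined. 2c->0: ok.
bba: 3a undefined. 3a->0: ok.
bbb: 3b undefined. 3b->0: no, bbbaa/abba meet in 0. 3b->1: no, bbbaa/aba meet in 1. 3b->2: ok.
cbbc: 3c undefined. 3c->0: ok.
All examples now run through 4 states with every (state, symbol) defined. Accept strings end in {2,3}, Reject strings end in {0,1}; accept={2,3}.

states=4 start=0 accept={2,3} delta: 0a->0 0b->1 0c->2 1a->1 1b->3 1c->1 2a->2 2b->1 2c->0 3a->0 3b->2 3c->0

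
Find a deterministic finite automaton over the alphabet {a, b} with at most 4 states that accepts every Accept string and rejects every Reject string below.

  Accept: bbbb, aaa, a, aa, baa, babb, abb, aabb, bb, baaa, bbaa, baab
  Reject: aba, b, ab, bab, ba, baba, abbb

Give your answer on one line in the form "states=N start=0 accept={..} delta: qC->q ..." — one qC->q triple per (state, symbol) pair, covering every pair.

Fold the examples into a partial DFA from state 0: repeatedly fix the first undefined (state, symbol) met by the shortest-then-alphabetical prefix, trying targets in increasing order and rejecting any under which an Accept and a Reject string meet in one state with the same remainder; add a state when all current targets are rejected. Accepting states are where Accept strings end.
a: 0a undefined. 0a->0: ok.
b: 0b undefined. 0b->0: no, bbbb/aba meet in 0. Open state 1: 0b->1.
ba: 1a undefined. 1a->0: no, aaa/aba meet in 0. 1a->1: no, baa/aba meet in 1. Open state 2: 1a->2.
bb: 1b undefined. 1b->0: ok.
baa: 2a undefined. 2a->0: no, baab/b meet in 1. 2a->1: no, baa/b meet in 1. 2a->2: no, baa/aba meet in 2. Open state 3: 2a->3.
bab: 2b undefined. 2b->0: no, bbbb/bab meet in 0. 2b->1: ok.
baaa: 3a undefined. 3a->0: ok.
baab: 3b undefined. 3b->0: ok.
All examples now run through 4 states with every (state, symbol) defined. Accept strings end in {0,3}, Reject strings end in {1,2}; accept={0,3}.

states=4 start=0 accept={0,3} delta: 0a->0 0b->1 1a->2 1b->0 2a->3 2b->1 3a->0 3b->0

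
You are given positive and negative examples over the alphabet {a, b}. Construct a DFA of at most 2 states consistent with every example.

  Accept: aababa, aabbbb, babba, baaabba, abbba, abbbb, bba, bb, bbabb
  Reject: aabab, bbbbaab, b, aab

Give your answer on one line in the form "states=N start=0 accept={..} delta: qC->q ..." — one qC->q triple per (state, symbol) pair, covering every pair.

State merging on the prefix tree: take the shortest (then alphabetical) example prefix whose next move is undefined and point that move at state 0, else 1, else 2, ...; a target is out if some Accept/Reject pair would then sit in one state with the same input left (inseparable). If every existing state is out, open a new one.
a: 0a undefined. 0a->0: ok.
b: 0b undefined. 0b->0: no, aababa/aabab meet in 0. Open state 1: 0b->1.
ba: 1a undefined. 1a->0: ok.
bb: 1b undefined. 1b->0: ok.
All examples now run through 2 states with every (state, symbol) defined. Accept strings end in {0}, Reject strings end in {1}; accept={0}.

states=2 start=0 accept={0} delta: 0a->0 0b->1 1a->0 1b->0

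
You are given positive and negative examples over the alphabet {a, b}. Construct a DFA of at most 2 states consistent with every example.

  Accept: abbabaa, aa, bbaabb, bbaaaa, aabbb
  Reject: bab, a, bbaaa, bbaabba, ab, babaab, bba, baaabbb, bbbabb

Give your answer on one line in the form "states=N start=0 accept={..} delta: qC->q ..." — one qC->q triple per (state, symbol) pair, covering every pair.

Grow the machine one transition at a time. Run the examples from 0; the earliest place one falls off (shortest prefix, ties alphabetical) gets sent to the lowest-numbered state that keeps every Accept/Reject pair distinguishable — a pair clashes when both reach the same state with identical unread suffix — and to a fresh state only if none does.
a: 0a undefined. 0a->0: no, aa/a meet in 0. Open state 1: 0a->1.
b: 0b undefined. 0b->0: ok.
aa: 1a undefined. 1a->0: ok.
ab: 1b undefined. 1b->0: no, abbabaa/bab meet in 0. 1b->1: ok.
All examples now run through 2 states with every (state, symbol) defined. Accept strings end in {0}, Reject strings end in {1}; accept={0}.

states=2 start=0 accept={0} delta: 0a->1 0b->0 1a->0 1b->1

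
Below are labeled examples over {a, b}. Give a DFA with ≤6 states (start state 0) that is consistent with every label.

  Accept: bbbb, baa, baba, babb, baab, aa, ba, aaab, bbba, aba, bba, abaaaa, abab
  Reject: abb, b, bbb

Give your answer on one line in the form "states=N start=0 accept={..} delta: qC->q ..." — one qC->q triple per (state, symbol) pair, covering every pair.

Fold the examples into a partial DFA from state 0: repeatedly fix the first undefined (state, symbol) met by the shortest-then-alphabetical prefix, trying targets in increasing order and rejecting any under which an Accept and a Reject string meet in one state with the same remainder; add a state when all current targets are rejected. Accepting states are where Accept strings end.
a: 0a undefined. 0a->0: no, aaab/b meet in 0 with "b" left. Open state 1: 0a->1.
b: 0b undefined. 0b->0: no, bbbb/b meet in 0. 0b->1: ok.
aa: 1a undefined. 1a->0: no, baa/b meet in 1. 1a->1: no, baa/b meet in 1. Open state 2: 1a->2.
ab: 1b undefined. 1b->0: no, aba/abb meet in 1. 1b->1: no, bbbb/abb meet in 1. 1b->2: ok.
aaa: 2a undefined. 2a->0: no, baab/b meet in 1. 2a->1: no, baa/b meet in 1. 2a->2: no, baab/abb meet in 2 with "b" left. Open state 3: 2a->3.
abb: 2b undefined. 2b->0: no, bbbb/b meet in 1. 2b->1: ok.
aaab: 3b undefined. 3b->0: ok.
abaa: 3a undefined. 3a->0: ok.
All examples now run through 4 states with every (state, symbol) defined. Accept strings end in {0,2,3}, Reject strings end in {1}; accept={0,2,3}.

states=4 start=0 accept={0,2,3} delta: 0a->1 0b->1 1a->2 1b->2 2a->3 2b->1 3a->0 3b->0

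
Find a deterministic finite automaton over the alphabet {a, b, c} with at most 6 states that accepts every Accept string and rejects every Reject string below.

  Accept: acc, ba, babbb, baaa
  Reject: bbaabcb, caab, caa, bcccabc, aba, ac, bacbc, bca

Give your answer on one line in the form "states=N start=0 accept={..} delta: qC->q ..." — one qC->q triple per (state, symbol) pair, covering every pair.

Grow the machine one transition at a time. Run the examples from 0; the earliest place one falls off (shortest prefix, ties alphabetical) gets sent to the lowest-numbered state that keeps every Accept/Reject pair distinguishable — a pair clashes when both reach the same state with identical unread suffix — and to a fresh state only if none does.
a: 0a undefined. 0a->0: no, ba/aba meet in 0 with "ba" left. Open state 1: 0a->1.
b: 0b undefined. 0b->0: ok.
c: 0c undefined. 0c->0: no, ba/bca meet in 1. 0c->1: no, baaa/caa meet in 1 with "aa" left. Open state 2: 0c->2.
ab: 1b undefined. 1b->0: no, ba/aba meet in 1. 1b->1: ok.
ac: 1c undefined. 1c->0: no, acc/bacbc meet in 2. 1c->1: no, acc/ac meet in 1. 1c->2: ok.
ca: 2a undefined. 2a->0: no, ba/caab meet in 1. 2a->1: no, ba/bca meet in 1. 2a->2: ok.
aba: 1a undefined. 1a->0: ok.
acc: 2c undefined. 2c->0: no, acc/aba meet in 0. 2c->1: ok.
bacb: 2b undefined. 2b->0: ok.
All examples now run through 3 states with every (state, symbol) defined. Accept strings end in {1}, Reject strings end in {0,2}; accept={1}.

states=3 start=0 accept={1} delta: 0a->1 0b->0 0c->2 1a->0 1b->1 1c->2 2a->2 2b->0 2c->1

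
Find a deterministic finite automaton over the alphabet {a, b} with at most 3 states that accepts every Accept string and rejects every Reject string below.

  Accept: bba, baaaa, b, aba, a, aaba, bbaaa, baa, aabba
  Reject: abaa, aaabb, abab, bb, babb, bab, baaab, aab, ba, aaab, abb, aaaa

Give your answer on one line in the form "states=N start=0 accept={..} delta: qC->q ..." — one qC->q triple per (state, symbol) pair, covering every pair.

Grow the machine one transition at a time. Run the examples from 0; the earliest place one falls off (shortest prefix, ties alphabetical) gets sent to the lowest-numbered state that keeps every Accept/Reject pair distinguishable — a pair clashes when both reach the same state with identical unread suffix — and to a fresh state only if none does.
a: 0a undefined. 0a->0: no, b/aab meet in 0 with "b" left. Open state 1: 0a->1.
b: 0b undefined. 0b->0: no, bba/ba meet in 1. 0b->1: ok.
aa: 1a undefined. 1a->0: no, baaaa/bab meet in 1. 1a->1: no, baaaa/ba meet in 1. Open state 2: 1a->2.
ab: 1b undefined. 1b->0: no, bba/abb meet in 1. 1b->1: no, bba/ba meet in 2. 1b->2: ok.
aaa: 2a undefined. 2a->0: no, baaaa/aaabb meet in 2. 2a->1: ok.
aab: 2b undefined. 2b->0: no, bba/babb meet in 1. 2b->1: no, bba/aaabb meet in 1. 2b->2: ok.
All examples now run through 3 states with every (state, symbol) defined. Accept strings end in {1}, Reject strings end in {2}; accept={1}.

states=3 start=0 accept={1} delta: 0a->1 0b->1 1a->2 1b->2 2a->1 2b->2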